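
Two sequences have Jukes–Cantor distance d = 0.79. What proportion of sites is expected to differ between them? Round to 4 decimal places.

p = (3/4)(1 − e^(−4d/3)) = 0.75 × (1 − e^(-1.053333)) = 0.75 × (1 − 0.348773) = 0.488420.

0.4884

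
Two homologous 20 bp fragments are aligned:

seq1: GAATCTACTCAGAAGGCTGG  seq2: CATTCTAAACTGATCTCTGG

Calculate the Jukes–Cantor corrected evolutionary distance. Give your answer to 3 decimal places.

0.572

The sequences differ at 8 of 20 sites (1, 3, 8, 9, 11, 14, 15, 16), so p = 8/20 = 0.4.
d = −(3/4) ln(1 − 4p/3) = −0.75 ln(1 − 0.533333) = −0.75 ln(0.466667)
  = −0.75 × (-0.762139) = 0.571604 substitutions/site.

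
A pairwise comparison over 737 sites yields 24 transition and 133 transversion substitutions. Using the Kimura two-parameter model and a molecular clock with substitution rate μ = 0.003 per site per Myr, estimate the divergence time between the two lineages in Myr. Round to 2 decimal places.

P = 24/737 ≈ 0.032564 and Q = 133/737 ≈ 0.180461.
Under the Kimura two-parameter model, d = −½ ln(1 − 2P − Q) − ¼ ln(1 − 2Q).
1 − 2P − Q = 0.754411, giving −½ ln(0.754411) = 0.140909.
1 − 2Q = 0.639078, giving −¼ ln(0.639078) = 0.111932.
d = 0.140909 + 0.111932 = 0.252841.
Under a molecular clock d = 2μt, so t = d/(2μ) = 0.252841 / (2 × 0.003) = 42.14 Myr.

42.14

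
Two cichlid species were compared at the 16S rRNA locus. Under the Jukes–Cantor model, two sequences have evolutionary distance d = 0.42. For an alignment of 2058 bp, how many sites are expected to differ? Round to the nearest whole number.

Invert JC69: p = (3/4)(1 − e^(−4d/3)) = 0.75 × (1 − e^(-0.56)) = 0.75 × (1 − 0.571209) = 0.321593.
Expected differing sites = pL ≈ 0.321593 × 2058 = 661.838394 ≈ 662.

662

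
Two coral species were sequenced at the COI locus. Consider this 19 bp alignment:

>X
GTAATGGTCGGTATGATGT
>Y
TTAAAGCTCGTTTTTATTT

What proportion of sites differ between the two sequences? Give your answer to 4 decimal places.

The sequences differ at 7 of 19 positions (sites 1, 5, 7, 11, 13, 15, 18).
p = 7/19 = 0.368421… ≈ 0.3684 (to 4 d.p.).

0.3684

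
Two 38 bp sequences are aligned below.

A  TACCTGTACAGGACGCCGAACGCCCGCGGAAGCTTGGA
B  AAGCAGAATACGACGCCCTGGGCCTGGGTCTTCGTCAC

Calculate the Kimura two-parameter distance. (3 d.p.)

Of 38 sites, 4 differences are transitions and 16 are transversions, so P = 4/38 ≈ 0.105263 and Q = 16/38 ≈ 0.421053.
Under the Kimura two-parameter model, d = −½ ln(1 − 2P − Q) − ¼ ln(1 − 2Q).
1 − 2P − Q = 0.368421, giving −½ ln(0.368421) = 0.499264.
1 − 2Q = 0.157894, giving −¼ ln(0.157894) = 0.461458.
d = 0.499264 + 0.461458 = 0.960722.

0.961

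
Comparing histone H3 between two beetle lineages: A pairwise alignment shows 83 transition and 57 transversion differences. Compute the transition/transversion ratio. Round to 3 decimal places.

1.456

R = 83/57 = 1.456140… ≈ 1.456 (to 3 d.p.).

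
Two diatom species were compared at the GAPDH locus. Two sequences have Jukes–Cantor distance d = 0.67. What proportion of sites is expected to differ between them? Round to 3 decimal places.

0.443

p = (3/4)(1 − e^(−4d/3)) = 0.75 × (1 − e^(-0.893333)) = 0.75 × (1 − 0.409289) = 0.443033.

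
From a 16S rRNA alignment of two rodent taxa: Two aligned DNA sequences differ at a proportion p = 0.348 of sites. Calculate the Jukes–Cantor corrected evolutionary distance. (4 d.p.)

d = −(3/4) ln(1 − 4p/3) = −0.75 ln(1 − 0.464) = −0.75 ln(0.536)
  = −0.75 × (-0.623621) = 0.467716 substitutions/site.

0.4677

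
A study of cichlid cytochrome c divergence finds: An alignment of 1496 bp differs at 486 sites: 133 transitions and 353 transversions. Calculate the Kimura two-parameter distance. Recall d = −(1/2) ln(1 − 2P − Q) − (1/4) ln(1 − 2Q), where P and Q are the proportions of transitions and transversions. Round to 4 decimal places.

0.4267

P = 133/1496 ≈ 0.088904 and Q = 353/1496 ≈ 0.235963.
Under the Kimura two-parameter model, d = −½ ln(1 − 2P − Q) − ¼ ln(1 − 2Q).
1 − 2P − Q = 0.586229, giving −½ ln(0.586229) = 0.267022.
1 − 2Q = 0.528074, giving −¼ ln(0.528074) = 0.159630.
d = 0.267022 + 0.159630 = 0.426652.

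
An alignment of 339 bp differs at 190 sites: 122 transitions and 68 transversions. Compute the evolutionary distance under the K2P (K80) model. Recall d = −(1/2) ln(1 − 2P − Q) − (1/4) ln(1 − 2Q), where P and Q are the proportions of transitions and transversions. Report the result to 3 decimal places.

P = 122/339 ≈ 0.359882 and Q = 68/339 ≈ 0.20059.
Under the Kimura two-parameter model, d = −½ ln(1 − 2P − Q) − ¼ ln(1 − 2Q).
1 − 2P − Q = 0.079646, giving −½ ln(0.079646) = 1.265082.
1 − 2Q = 0.59882, giving −¼ ln(0.59882) = 0.128199.
d = 1.265082 + 0.128199 = 1.393281.

1.393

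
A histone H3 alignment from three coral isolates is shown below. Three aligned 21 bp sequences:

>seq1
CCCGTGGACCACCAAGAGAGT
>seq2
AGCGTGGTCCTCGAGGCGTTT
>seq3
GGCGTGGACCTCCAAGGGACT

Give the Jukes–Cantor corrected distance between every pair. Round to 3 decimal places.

seq1–seq2: 9/21 sites differ → p ≈ 0.428571, d = −0.75 ln(1 − 0.571428) = 0.635472 ≈ 0.635.
seq1–seq3: 5/21 sites differ → p ≈ 0.238095, d = −0.75 ln(1 − 0.31746) = 0.286451 ≈ 0.286.
seq2–seq3: 7/21 sites differ → p ≈ 0.333333, d = −0.75 ln(1 − 0.444444) = 0.440839 ≈ 0.441.

d(seq1,seq2) = 0.635, d(seq1,seq3) = 0.286, d(seq2,seq3) = 0.441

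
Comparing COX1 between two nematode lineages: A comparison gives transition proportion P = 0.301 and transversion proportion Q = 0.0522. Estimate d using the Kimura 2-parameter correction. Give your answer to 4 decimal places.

0.5585

Under the Kimura two-parameter model, d = −½ ln(1 − 2P − Q) − ¼ ln(1 − 2Q).
1 − 2P − Q = 0.3458, giving −½ ln(0.3458) = 0.530947.
1 − 2Q = 0.8956, giving −¼ ln(0.8956) = 0.027565.
d = 0.530947 + 0.027565 = 0.558512.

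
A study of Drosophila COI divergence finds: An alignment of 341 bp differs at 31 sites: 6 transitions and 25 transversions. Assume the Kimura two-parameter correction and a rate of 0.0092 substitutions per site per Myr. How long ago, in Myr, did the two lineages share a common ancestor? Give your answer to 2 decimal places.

5.28

P = 6/341 ≈ 0.017595 and Q = 25/341 ≈ 0.073314.
Under the Kimura two-parameter model, d = −½ ln(1 − 2P − Q) − ¼ ln(1 − 2Q).
1 − 2P − Q = 0.891496, giving −½ ln(0.891496) = 0.057427.
1 − 2Q = 0.853372, giving −¼ ln(0.853372) = 0.039640.
d = 0.057427 + 0.039640 = 0.097067.
Under a molecular clock d = 2μt, so t = d/(2μ) = 0.097067 / (2 × 0.0092) = 5.28 Myr.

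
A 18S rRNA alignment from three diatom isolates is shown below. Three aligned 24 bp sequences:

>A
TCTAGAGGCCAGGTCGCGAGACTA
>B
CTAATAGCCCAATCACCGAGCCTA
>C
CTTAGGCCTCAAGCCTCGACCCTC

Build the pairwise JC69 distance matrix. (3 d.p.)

A–B: 11/24 sites differ → p ≈ 0.458333, d = −0.75 ln(1 − 0.611111) = 0.708346 ≈ 0.708.
A–C: 12/24 sites differ → p = 0.5, d = −0.75 ln(1 − 0.666667) = 0.823960 ≈ 0.824.
B–C: 10/24 sites differ → p ≈ 0.416667, d = −0.75 ln(1 − 0.555556) = 0.608198 ≈ 0.608.

d(A,B) = 0.708, d(A,C) = 0.824, d(B,C) = 0.608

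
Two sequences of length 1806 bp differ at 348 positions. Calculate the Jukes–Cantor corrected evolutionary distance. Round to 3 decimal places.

p = 348/1806 ≈ 0.192691.
d = −(3/4) ln(1 − 4p/3) = −0.75 ln(1 − 0.256921) = −0.75 ln(0.743079)
  = −0.75 × (-0.296953) = 0.222715 substitutions/site.

0.223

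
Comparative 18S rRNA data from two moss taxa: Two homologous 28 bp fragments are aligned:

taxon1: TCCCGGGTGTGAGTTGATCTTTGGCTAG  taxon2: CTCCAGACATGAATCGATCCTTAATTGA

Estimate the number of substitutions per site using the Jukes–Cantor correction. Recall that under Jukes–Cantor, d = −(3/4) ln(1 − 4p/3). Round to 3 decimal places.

0.824

The sequences differ at 14 of 28 sites, so p = 14/28 = 0.5.
d = −(3/4) ln(1 − 4p/3) = −0.75 ln(1 − 0.666667) = −0.75 ln(0.333333)
  = −0.75 × (-1.098613) = 0.823960 substitutions/site.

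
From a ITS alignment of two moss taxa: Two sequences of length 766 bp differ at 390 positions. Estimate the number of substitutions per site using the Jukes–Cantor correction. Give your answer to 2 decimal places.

p = 390/766 ≈ 0.509138.
d = −(3/4) ln(1 − 4p/3) = −0.75 ln(1 − 0.678851) = −0.75 ln(0.321149)
  = −0.75 × (-1.135850) = 0.851888 substitutions/site.

0.85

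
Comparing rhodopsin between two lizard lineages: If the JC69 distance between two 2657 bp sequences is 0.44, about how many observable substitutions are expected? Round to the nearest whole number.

Invert JC69: p = (3/4)(1 − e^(−4d/3)) = 0.75 × (1 − e^(-0.586667)) = 0.75 × (1 − 0.556178) = 0.332867.
Expected differing sites = pL ≈ 0.332867 × 2657 = 884.427619 ≈ 884.

884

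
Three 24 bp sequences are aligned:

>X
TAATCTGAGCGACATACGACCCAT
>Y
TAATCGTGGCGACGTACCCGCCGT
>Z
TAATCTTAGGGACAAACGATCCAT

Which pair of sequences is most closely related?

X and Z

X–Y: 8/24 differ, p = 0.333, d = 0.441.
X–Z: 4/24 differ, p = 0.167, d = 0.188.
Y–Z: 9/24 differ, p = 0.375, d = 0.520.
The smallest distance is between X and Z.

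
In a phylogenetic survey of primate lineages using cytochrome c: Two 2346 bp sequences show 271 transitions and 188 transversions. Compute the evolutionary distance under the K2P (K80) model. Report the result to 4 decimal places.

0.2300

P = 271/2346 ≈ 0.115516 and Q = 188/2346 ≈ 0.080136.
Under the Kimura two-parameter model, d = −½ ln(1 − 2P − Q) − ¼ ln(1 − 2Q).
1 − 2P − Q = 0.688832, giving −½ ln(0.688832) = 0.186379.
1 − 2Q = 0.839728, giving −¼ ln(0.839728) = 0.043669.
d = 0.186379 + 0.043669 = 0.230048.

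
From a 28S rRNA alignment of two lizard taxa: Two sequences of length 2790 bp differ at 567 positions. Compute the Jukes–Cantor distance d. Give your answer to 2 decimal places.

0.24

p = 567/2790 ≈ 0.203226.
d = −(3/4) ln(1 − 4p/3) = −0.75 ln(1 − 0.270968) = −0.75 ln(0.729032)
  = −0.75 × (-0.316038) = 0.237029 substitutions/site.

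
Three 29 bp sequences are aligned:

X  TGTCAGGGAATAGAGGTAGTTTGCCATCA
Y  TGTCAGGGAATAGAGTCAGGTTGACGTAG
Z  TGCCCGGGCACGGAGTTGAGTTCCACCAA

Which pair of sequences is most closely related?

X and Y

X–Y: 7/29 differ, p = 0.241, d = 0.291.
X–Z: 14/29 differ, p = 0.483, d = 0.774.
Y–Z: 14/29 differ, p = 0.483, d = 0.774.
The smallest distance is between X and Y.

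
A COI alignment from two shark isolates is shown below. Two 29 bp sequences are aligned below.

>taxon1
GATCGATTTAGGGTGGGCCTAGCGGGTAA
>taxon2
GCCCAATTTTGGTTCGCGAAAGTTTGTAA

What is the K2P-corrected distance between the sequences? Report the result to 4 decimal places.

0.6937

Of 29 sites, 3 differences are transitions and 10 are transversions, so P = 3/29 ≈ 0.103448 and Q = 10/29 ≈ 0.344828.
Under the Kimura two-parameter model, d = −½ ln(1 − 2P − Q) − ¼ ln(1 − 2Q).
1 − 2P − Q = 0.448276, giving −½ ln(0.448276) = 0.401173.
1 − 2Q = 0.310344, giving −¼ ln(0.310344) = 0.292518.
d = 0.401173 + 0.292518 = 0.693691.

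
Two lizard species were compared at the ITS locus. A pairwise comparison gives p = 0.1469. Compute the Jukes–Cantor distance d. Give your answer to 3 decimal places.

d = −(3/4) ln(1 − 4p/3) = −0.75 ln(1 − 0.195867) = −0.75 ln(0.804133)
  = −0.75 × (-0.217991) = 0.163493 substitutions/site.

0.163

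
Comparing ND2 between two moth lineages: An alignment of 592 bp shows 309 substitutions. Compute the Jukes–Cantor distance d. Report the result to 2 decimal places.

p = 309/592 ≈ 0.521959.
d = −(3/4) ln(1 − 4p/3) = −0.75 ln(1 − 0.695945) = −0.75 ln(0.304055)
  = −0.75 × (-1.190547) = 0.892910 substitutions/site.

0.89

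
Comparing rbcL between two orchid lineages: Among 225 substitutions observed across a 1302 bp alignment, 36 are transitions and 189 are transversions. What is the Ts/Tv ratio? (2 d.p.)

R = 36/189 = 0.190476… ≈ 0.19 (to 2 d.p.).

0.19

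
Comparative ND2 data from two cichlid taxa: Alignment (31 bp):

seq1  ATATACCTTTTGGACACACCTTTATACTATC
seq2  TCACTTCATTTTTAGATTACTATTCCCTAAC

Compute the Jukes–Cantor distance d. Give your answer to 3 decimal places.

The sequences differ at 17 of 31 sites, so p = 17/31 ≈ 0.548387.
d = −(3/4) ln(1 − 4p/3) = −0.75 ln(1 − 0.731183) = −0.75 ln(0.268817)
  = −0.75 × (-1.313724) = 0.985293 substitutions/site.

0.985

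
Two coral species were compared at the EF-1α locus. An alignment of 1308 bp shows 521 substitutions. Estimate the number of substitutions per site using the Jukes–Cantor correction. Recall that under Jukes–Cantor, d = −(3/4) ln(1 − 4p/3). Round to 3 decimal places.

0.568

p = 521/1308 ≈ 0.398318.
d = −(3/4) ln(1 − 4p/3) = −0.75 ln(1 − 0.531091) = −0.75 ln(0.468909)
  = −0.75 × (-0.757347) = 0.568010 substitutions/site.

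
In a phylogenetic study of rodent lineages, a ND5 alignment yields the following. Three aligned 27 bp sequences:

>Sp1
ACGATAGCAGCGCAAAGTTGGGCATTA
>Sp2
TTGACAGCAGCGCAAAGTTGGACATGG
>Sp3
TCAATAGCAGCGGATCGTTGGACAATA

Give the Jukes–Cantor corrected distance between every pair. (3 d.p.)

d(Sp1,Sp2) = 0.264, d(Sp1,Sp3) = 0.318, d(Sp2,Sp3) = 0.441

Sp1–Sp2: 6/27 sites differ → p ≈ 0.222222, d = −0.75 ln(1 − 0.296296) = 0.263548 ≈ 0.264.
Sp1–Sp3: 7/27 sites differ → p ≈ 0.259259, d = −0.75 ln(1 − 0.345679) = 0.318118 ≈ 0.318.
Sp2–Sp3: 9/27 sites differ → p ≈ 0.333333, d = −0.75 ln(1 − 0.444444) = 0.440839 ≈ 0.441.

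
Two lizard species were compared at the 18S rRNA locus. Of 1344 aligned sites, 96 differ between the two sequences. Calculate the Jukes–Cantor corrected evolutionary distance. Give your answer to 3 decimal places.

0.075

p = 96/1344 ≈ 0.071429.
d = −(3/4) ln(1 − 4p/3) = −0.75 ln(1 − 0.095239) = −0.75 ln(0.904761)
  = −0.75 × (-0.100084) = 0.075063 substitutions/site.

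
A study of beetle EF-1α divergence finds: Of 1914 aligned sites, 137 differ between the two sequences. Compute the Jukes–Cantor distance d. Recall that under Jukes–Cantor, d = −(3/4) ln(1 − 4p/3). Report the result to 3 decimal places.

p = 137/1914 ≈ 0.071578.
d = −(3/4) ln(1 − 4p/3) = −0.75 ln(1 − 0.095437) = −0.75 ln(0.904563)
  = −0.75 × (-0.100303) = 0.075227 substitutions/site.

0.075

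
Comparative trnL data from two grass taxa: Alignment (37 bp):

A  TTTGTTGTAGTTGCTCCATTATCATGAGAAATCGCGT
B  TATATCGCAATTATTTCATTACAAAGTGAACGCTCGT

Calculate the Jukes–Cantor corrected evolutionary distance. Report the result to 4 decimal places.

0.5833

The sequences differ at 15 of 37 sites, so p = 15/37 ≈ 0.405405.
d = −(3/4) ln(1 − 4p/3) = −0.75 ln(1 − 0.54054) = −0.75 ln(0.45946)
  = −0.75 × (-0.777703) = 0.583277 substitutions/site.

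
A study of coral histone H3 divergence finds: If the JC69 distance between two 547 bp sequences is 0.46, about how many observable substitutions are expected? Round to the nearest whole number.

Invert JC69: p = (3/4)(1 − e^(−4d/3)) = 0.75 × (1 − e^(-0.613333)) = 0.75 × (1 − 0.541543) = 0.343843.
Expected differing sites = pL ≈ 0.343843 × 547 = 188.082121 ≈ 188.

188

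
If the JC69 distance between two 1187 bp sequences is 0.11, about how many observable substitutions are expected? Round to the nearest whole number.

121

Invert JC69: p = (3/4)(1 − e^(−4d/3)) = 0.75 × (1 − e^(-0.146667)) = 0.75 × (1 − 0.863582) = 0.102314.
Expected differing sites = pL ≈ 0.102314 × 1187 = 121.446718 ≈ 121.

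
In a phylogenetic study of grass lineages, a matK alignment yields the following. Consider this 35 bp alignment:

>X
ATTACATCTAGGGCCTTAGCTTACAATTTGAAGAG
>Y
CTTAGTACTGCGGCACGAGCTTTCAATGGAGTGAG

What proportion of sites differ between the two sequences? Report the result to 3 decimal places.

0.429

The sequences differ at 15 of 35 positions.
p = 15/35 = 0.428571… ≈ 0.429 (to 3 d.p.).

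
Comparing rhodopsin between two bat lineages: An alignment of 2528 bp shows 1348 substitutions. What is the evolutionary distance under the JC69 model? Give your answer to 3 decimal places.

0.931

p = 1348/2528 ≈ 0.533228.
d = −(3/4) ln(1 − 4p/3) = −0.75 ln(1 − 0.710971) = −0.75 ln(0.289029)
  = −0.75 × (-1.241228) = 0.930921 substitutions/site.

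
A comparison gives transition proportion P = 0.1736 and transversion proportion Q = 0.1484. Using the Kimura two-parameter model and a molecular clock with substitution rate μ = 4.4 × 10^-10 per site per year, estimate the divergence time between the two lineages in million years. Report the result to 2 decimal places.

488.89

Under the Kimura two-parameter model, d = −½ ln(1 − 2P − Q) − ¼ ln(1 − 2Q).
1 − 2P − Q = 0.5044, giving −½ ln(0.5044) = 0.342193.
1 − 2Q = 0.7032, giving −¼ ln(0.7032) = 0.088028.
d = 0.342193 + 0.088028 = 0.430221.
Under a molecular clock d = 2μt, so t = d/(2μ) = 0.430221 / (2 × 4.4 × 10^-10) = 488.89 million years.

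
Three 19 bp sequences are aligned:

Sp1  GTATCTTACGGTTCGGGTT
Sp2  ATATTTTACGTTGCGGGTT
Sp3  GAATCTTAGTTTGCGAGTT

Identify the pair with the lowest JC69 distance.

Sp1–Sp2: 4/19 differ, p = 0.211, d = 0.247.
Sp1–Sp3: 6/19 differ, p = 0.316, d = 0.410.
Sp2–Sp3: 6/19 differ, p = 0.316, d = 0.410.
The smallest distance is between Sp1 and Sp2.

Sp1 and Sp2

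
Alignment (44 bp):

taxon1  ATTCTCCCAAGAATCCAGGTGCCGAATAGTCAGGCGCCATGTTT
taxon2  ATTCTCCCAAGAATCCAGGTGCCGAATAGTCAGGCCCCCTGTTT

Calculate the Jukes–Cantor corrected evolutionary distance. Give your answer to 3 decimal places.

0.047

The sequences differ at 2 of 44 sites (36, 39), so p = 2/44 ≈ 0.045455.
d = −(3/4) ln(1 − 4p/3) = −0.75 ln(1 − 0.060607) = −0.75 ln(0.939393)
  = −0.75 × (-0.062521) = 0.046891 substitutions/site.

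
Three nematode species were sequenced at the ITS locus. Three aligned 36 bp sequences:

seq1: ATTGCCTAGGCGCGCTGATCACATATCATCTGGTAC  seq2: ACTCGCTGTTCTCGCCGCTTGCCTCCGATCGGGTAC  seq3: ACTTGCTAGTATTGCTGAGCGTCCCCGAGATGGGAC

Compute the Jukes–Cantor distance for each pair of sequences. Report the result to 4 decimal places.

d(seq1,seq2) = 0.6735, d(seq1,seq3) = 0.8240, d(seq2,seq3) = 0.6082

seq1–seq2: 16/36 sites differ → p ≈ 0.444444, d = −0.75 ln(1 − 0.592592) = 0.673455 ≈ 0.6735.
seq1–seq3: 18/36 sites differ → p = 0.5, d = −0.75 ln(1 − 0.666667) = 0.823960 ≈ 0.8240.
seq2–seq3: 15/36 sites differ → p ≈ 0.416667, d = −0.75 ln(1 − 0.555556) = 0.608198 ≈ 0.6082.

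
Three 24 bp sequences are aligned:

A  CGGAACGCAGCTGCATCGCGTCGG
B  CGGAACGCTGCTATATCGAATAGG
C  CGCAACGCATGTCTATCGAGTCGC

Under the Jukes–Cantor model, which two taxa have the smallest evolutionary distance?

A–B: 6/24 differ, p = 0.250, d = 0.304.
A–C: 7/24 differ, p = 0.292, d = 0.369.
B–C: 8/24 differ, p = 0.333, d = 0.441.
The smallest distance is between A and B.

A and B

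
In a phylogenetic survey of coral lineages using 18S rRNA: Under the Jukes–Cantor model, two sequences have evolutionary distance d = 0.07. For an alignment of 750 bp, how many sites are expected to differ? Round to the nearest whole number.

Invert JC69: p = (3/4)(1 − e^(−4d/3)) = 0.75 × (1 − e^(-0.093333)) = 0.75 × (1 − 0.910890) = 0.066833.
Expected differing sites = pL ≈ 0.066833 × 750 = 50.12475 ≈ 50.

50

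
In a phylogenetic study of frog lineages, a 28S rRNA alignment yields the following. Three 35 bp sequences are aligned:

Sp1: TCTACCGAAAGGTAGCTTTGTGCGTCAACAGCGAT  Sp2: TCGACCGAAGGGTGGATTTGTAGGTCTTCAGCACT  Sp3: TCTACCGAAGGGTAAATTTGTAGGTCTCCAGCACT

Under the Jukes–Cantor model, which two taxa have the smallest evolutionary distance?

Sp1–Sp2: 10/35 differ, p = 0.286, d = 0.360.
Sp1–Sp3: 9/35 differ, p = 0.257, d = 0.315.
Sp2–Sp3: 4/35 differ, p = 0.114, d = 0.124.
The smallest distance is between Sp2 and Sp3.

Sp2 and Sp3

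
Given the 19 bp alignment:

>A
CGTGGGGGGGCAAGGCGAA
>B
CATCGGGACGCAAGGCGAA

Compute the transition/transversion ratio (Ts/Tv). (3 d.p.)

Transitions are A↔G and C↔T; transversions are all other mismatches.
Transitions: 2. Transversions: 2.
R = 2/2 = 1.000.

1.000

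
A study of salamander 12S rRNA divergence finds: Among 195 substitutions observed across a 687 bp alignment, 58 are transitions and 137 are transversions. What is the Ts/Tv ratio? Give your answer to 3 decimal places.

0.423

R = 58/137 = 0.423357… ≈ 0.423 (to 3 d.p.).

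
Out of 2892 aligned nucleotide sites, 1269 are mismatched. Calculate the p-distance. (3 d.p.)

p = 1269/2892 = 0.438796… ≈ 0.439 (to 3 d.p.).

0.439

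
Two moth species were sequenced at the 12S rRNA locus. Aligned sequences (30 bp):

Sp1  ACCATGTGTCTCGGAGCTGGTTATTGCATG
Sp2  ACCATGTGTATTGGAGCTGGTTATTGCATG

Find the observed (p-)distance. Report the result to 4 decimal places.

0.0667

The sequences differ at 2 of 30 positions (sites 10, 12).
p = 2/30 = 0.066666… ≈ 0.0667 (to 4 d.p.).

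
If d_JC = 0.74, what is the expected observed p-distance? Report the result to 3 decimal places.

0.470

p = (3/4)(1 − e^(−4d/3)) = 0.75 × (1 − e^(-0.986667)) = 0.75 × (1 − 0.372817) = 0.470387.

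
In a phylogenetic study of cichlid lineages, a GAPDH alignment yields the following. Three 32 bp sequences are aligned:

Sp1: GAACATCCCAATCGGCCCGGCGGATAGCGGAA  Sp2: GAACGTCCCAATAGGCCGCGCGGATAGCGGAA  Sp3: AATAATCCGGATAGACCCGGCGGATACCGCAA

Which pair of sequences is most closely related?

Sp1 and Sp2

Sp1–Sp2: 4/32 differ, p = 0.125, d = 0.137.
Sp1–Sp3: 9/32 differ, p = 0.281, d = 0.353.
Sp2–Sp3: 11/32 differ, p = 0.344, d = 0.460.
The smallest distance is between Sp1 and Sp2.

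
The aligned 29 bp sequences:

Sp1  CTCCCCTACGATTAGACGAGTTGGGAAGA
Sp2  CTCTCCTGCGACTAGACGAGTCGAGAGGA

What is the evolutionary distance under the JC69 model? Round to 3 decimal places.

0.242

The sequences differ at 6 of 29 sites (4, 8, 12, 22, 24, 27), so p = 6/29 ≈ 0.206897.
d = −(3/4) ln(1 − 4p/3) = −0.75 ln(1 − 0.275863) = −0.75 ln(0.724137)
  = −0.75 × (-0.322775) = 0.242081 substitutions/site.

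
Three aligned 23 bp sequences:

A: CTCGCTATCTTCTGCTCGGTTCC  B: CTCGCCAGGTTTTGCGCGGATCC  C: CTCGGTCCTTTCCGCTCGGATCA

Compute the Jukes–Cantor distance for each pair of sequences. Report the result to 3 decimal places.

d(A,B) = 0.321, d(A,C) = 0.390, d(B,C) = 0.553

A–B: 6/23 sites differ → p ≈ 0.26087, d = −0.75 ln(1 − 0.347827) = 0.320584 ≈ 0.321.
A–C: 7/23 sites differ → p ≈ 0.304348, d = −0.75 ln(1 − 0.405797) = 0.390401 ≈ 0.390.
B–C: 9/23 sites differ → p ≈ 0.391304, d = −0.75 ln(1 − 0.521739) = 0.553199 ≈ 0.553.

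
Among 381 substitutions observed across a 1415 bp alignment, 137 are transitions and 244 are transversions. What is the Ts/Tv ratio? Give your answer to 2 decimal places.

R = 137/244 = 0.561475… ≈ 0.56 (to 2 d.p.).

0.56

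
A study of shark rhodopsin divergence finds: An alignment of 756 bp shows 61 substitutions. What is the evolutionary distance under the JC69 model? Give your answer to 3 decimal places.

p = 61/756 ≈ 0.080688.
d = −(3/4) ln(1 − 4p/3) = −0.75 ln(1 − 0.107584) = −0.75 ln(0.892416)
  = −0.75 × (-0.113823) = 0.085367 substitutions/site.

0.085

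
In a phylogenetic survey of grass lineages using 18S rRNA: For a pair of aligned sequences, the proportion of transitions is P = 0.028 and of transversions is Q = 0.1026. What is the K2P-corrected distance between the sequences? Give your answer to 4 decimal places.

0.1438

Under the Kimura two-parameter model, d = −½ ln(1 − 2P − Q) − ¼ ln(1 − 2Q).
1 − 2P − Q = 0.8414, giving −½ ln(0.8414) = 0.086344.
1 − 2Q = 0.7948, giving −¼ ln(0.7948) = 0.057416.
d = 0.086344 + 0.057416 = 0.143760.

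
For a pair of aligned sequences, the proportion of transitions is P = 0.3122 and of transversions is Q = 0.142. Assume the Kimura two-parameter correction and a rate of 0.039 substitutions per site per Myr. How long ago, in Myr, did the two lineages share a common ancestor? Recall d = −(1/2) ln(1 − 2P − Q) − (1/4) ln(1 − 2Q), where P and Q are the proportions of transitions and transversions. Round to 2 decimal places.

10.39

Under the Kimura two-parameter model, d = −½ ln(1 − 2P − Q) − ¼ ln(1 − 2Q).
1 − 2P − Q = 0.2336, giving −½ ln(0.2336) = 0.727073.
1 − 2Q = 0.716, giving −¼ ln(0.716) = 0.083519.
d = 0.727073 + 0.083519 = 0.810592.
Under a molecular clock d = 2μt, so t = d/(2μ) = 0.810592 / (2 × 0.039) = 10.39 Myr.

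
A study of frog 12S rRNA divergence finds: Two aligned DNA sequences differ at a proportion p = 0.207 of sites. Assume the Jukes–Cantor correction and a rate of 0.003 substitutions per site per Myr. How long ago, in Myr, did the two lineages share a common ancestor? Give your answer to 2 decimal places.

d = −(3/4) ln(1 − 4p/3) = −0.75 ln(1 − 0.276) = −0.75 ln(0.724)
  = −0.75 × (-0.322964) = 0.242223 substitutions/site.
Under a molecular clock d = 2μt, so t = d/(2μ) = 0.242223 / (2 × 0.003) = 40.37 Myr.

40.37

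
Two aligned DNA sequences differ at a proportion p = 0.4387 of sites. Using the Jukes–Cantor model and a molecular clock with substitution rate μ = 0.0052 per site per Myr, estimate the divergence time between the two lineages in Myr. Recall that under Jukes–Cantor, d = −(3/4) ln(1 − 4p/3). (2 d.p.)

d = −(3/4) ln(1 − 4p/3) = −0.75 ln(1 − 0.584933) = −0.75 ln(0.415067)
  = −0.75 × (-0.879315) = 0.659486 substitutions/site.
Under a molecular clock d = 2μt, so t = d/(2μ) = 0.659486 / (2 × 0.0052) = 63.41 Myr.

63.41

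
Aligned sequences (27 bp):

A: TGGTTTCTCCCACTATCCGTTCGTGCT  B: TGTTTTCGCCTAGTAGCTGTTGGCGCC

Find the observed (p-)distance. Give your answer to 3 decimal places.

The sequences differ at 9 of 27 positions (sites 3, 8, 11, 13, 16, 18, 22, 24, 27).
p = 9/27 = 0.333333… ≈ 0.333 (to 3 d.p.).

0.333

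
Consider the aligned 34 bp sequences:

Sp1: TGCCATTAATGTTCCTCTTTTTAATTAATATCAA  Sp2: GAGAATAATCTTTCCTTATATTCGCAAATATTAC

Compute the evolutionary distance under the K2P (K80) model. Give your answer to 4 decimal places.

0.8246

Of 34 sites, 6 differences are transitions and 11 are transversions, so P = 6/34 ≈ 0.176471 and Q = 11/34 ≈ 0.323529.
Under the Kimura two-parameter model, d = −½ ln(1 − 2P − Q) − ¼ ln(1 − 2Q).
1 − 2P − Q = 0.323529, giving −½ ln(0.323529) = 0.564233.
1 − 2Q = 0.352942, giving −¼ ln(0.352942) = 0.260363.
d = 0.564233 + 0.260363 = 0.824596.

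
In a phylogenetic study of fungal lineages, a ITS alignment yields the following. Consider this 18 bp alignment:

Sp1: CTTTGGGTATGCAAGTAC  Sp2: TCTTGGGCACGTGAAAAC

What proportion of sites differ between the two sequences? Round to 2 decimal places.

The sequences differ at 8 of 18 positions (sites 1, 2, 8, 10, 12, 13, 15, 16).
p = 8/18 = 0.444444… ≈ 0.44 (to 2 d.p.).

0.44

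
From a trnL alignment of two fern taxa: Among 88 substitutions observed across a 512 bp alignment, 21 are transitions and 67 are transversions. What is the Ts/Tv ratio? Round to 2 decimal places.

0.31

R = 21/67 = 0.313432… ≈ 0.31 (to 2 d.p.).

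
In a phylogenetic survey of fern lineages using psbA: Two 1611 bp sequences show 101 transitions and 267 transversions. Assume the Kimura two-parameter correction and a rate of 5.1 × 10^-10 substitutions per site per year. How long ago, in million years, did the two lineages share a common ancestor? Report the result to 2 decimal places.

P = 101/1611 ≈ 0.062694 and Q = 267/1611 ≈ 0.165736.
Under the Kimura two-parameter model, d = −½ ln(1 − 2P − Q) − ¼ ln(1 − 2Q).
1 − 2P − Q = 0.708876, giving −½ ln(0.708876) = 0.172037.
1 − 2Q = 0.668528, giving −¼ ln(0.668528) = 0.100669.
d = 0.172037 + 0.100669 = 0.272706.
Under a molecular clock d = 2μt, so t = d/(2μ) = 0.272706 / (2 × 5.1 × 10^-10) = 267.36 million years.

267.36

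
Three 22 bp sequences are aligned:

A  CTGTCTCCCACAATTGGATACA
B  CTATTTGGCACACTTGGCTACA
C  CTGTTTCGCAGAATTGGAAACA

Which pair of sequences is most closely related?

A–B: 6/22 differ, p = 0.273, d = 0.339.
A–C: 4/22 differ, p = 0.182, d = 0.208.
B–C: 6/22 differ, p = 0.273, d = 0.339.
The smallest distance is between A and C.

A and C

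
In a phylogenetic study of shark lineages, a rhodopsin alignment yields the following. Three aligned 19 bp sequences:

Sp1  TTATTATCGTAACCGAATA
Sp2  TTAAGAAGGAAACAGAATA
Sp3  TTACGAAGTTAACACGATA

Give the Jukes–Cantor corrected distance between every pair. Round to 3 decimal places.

d(Sp1,Sp2) = 0.410, d(Sp1,Sp3) = 0.618, d(Sp2,Sp3) = 0.324

Sp1–Sp2: 6/19 sites differ → p ≈ 0.315789, d = −0.75 ln(1 − 0.421052) = 0.409907 ≈ 0.410.
Sp1–Sp3: 8/19 sites differ → p ≈ 0.421053, d = −0.75 ln(1 − 0.561404) = 0.618132 ≈ 0.618.
Sp2–Sp3: 5/19 sites differ → p ≈ 0.263158, d = −0.75 ln(1 − 0.350877) = 0.324100 ≈ 0.324.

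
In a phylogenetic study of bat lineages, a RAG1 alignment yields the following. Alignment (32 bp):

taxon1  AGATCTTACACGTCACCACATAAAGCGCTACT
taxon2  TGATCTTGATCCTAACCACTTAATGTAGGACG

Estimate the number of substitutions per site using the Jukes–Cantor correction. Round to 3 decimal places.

The sequences differ at 13 of 32 sites, so p = 13/32 = 0.40625.
d = −(3/4) ln(1 − 4p/3) = −0.75 ln(1 − 0.541667) = −0.75 ln(0.458333)
  = −0.75 × (-0.780159) = 0.585119 substitutions/site.

0.585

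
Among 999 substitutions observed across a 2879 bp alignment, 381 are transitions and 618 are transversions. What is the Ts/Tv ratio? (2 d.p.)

0.62

R = 381/618 = 0.616504… ≈ 0.62 (to 2 d.p.).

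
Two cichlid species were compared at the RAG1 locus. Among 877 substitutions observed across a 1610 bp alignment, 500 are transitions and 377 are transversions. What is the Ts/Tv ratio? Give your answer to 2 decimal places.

R = 500/377 = 1.326259… ≈ 1.33 (to 2 d.p.).

1.33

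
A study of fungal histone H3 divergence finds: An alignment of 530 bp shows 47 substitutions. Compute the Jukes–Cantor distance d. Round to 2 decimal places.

0.09

p = 47/530 ≈ 0.088679.
d = −(3/4) ln(1 − 4p/3) = −0.75 ln(1 − 0.118239) = −0.75 ln(0.881761)
  = −0.75 × (-0.125834) = 0.094376 substitutions/site.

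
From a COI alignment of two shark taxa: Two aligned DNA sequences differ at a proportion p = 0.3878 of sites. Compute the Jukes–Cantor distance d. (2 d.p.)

0.55

d = −(3/4) ln(1 − 4p/3) = −0.75 ln(1 − 0.517067) = −0.75 ln(0.482933)
  = −0.75 × (-0.727877) = 0.545908 substitutions/site.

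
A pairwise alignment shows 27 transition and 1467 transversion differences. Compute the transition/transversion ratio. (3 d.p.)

0.018

R = 27/1467 = 0.018404… ≈ 0.018 (to 3 d.p.).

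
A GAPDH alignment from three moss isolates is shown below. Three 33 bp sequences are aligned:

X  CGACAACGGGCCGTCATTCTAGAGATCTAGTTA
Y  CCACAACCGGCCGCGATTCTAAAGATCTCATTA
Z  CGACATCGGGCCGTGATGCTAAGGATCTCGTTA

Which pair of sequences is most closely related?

X–Y: 7/33 differ, p = 0.212, d = 0.249.
X–Z: 6/33 differ, p = 0.182, d = 0.208.
Y–Z: 7/33 differ, p = 0.212, d = 0.249.
The smallest distance is between X and Z.

X and Z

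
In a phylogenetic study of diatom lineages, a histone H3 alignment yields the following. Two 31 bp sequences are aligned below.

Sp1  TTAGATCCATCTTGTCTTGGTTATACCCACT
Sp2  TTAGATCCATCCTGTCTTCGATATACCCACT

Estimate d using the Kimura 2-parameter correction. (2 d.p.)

Of 31 sites, 1 differences are transitions and 2 are transversions, so P = 1/31 ≈ 0.032258 and Q = 2/31 ≈ 0.064516.
Under the Kimura two-parameter model, d = −½ ln(1 − 2P − Q) − ¼ ln(1 − 2Q).
1 − 2P − Q = 0.870968, giving −½ ln(0.870968) = 0.069075.
1 − 2Q = 0.870968, giving −¼ ln(0.870968) = 0.034538.
d = 0.069075 + 0.034538 = 0.103613.

0.10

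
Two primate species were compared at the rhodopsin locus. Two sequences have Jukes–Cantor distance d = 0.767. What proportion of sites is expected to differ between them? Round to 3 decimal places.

0.480

p = (3/4)(1 − e^(−4d/3)) = 0.75 × (1 − e^(-1.022667)) = 0.75 × (1 − 0.359635) = 0.480274.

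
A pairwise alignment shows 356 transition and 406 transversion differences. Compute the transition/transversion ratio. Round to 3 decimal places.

R = 356/406 = 0.876847… ≈ 0.877 (to 3 d.p.).

0.877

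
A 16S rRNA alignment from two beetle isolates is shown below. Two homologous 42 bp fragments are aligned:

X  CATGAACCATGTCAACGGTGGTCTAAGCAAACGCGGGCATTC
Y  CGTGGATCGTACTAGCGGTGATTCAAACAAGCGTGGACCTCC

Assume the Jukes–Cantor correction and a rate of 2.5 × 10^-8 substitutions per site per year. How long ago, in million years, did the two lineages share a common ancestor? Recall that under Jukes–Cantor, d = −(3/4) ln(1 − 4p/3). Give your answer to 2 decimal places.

The sequences differ at 17 of 42 sites, so p = 17/42 ≈ 0.404762.
d = −(3/4) ln(1 − 4p/3) = −0.75 ln(1 − 0.539683) = −0.75 ln(0.460317)
  = −0.75 × (-0.775840) = 0.581880 substitutions/site.
Under a molecular clock d = 2μt, so t = d/(2μ) = 0.581880 / (2 × 2.5 × 10^-8) = 11.64 million years.

11.64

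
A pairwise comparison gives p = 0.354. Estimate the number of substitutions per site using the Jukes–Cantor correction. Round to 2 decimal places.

0.48

d = −(3/4) ln(1 − 4p/3) = −0.75 ln(1 − 0.472) = −0.75 ln(0.528)
  = −0.75 × (-0.638659) = 0.478994 substitutions/site.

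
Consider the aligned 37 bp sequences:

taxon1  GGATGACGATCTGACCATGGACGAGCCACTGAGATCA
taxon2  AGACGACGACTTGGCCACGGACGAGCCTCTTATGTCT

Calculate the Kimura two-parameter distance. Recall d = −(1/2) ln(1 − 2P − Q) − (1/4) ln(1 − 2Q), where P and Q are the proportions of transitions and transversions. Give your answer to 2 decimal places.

Of 37 sites, 7 differences are transitions and 4 are transversions, so P = 7/37 ≈ 0.189189 and Q = 4/37 ≈ 0.108108.
Under the Kimura two-parameter model, d = −½ ln(1 − 2P − Q) − ¼ ln(1 − 2Q).
1 − 2P − Q = 0.513514, giving −½ ln(0.513514) = 0.333239.
1 − 2Q = 0.783784, giving −¼ ln(0.783784) = 0.060905.
d = 0.333239 + 0.060905 = 0.394144.

0.39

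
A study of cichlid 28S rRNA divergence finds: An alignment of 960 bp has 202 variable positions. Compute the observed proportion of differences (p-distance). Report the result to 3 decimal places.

0.210

p = 202/960 = 0.210416… ≈ 0.210 (to 3 d.p.).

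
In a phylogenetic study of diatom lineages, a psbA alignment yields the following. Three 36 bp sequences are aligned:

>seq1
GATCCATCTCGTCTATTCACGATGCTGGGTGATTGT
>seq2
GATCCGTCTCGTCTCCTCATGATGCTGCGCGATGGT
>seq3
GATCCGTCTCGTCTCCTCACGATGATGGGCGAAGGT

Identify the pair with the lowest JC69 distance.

seq1–seq2: 7/36 differ, p = 0.194, d = 0.225.
seq1–seq3: 7/36 differ, p = 0.194, d = 0.225.
seq2–seq3: 4/36 differ, p = 0.111, d = 0.120.
The smallest distance is between seq2 and seq3.

seq2 and seq3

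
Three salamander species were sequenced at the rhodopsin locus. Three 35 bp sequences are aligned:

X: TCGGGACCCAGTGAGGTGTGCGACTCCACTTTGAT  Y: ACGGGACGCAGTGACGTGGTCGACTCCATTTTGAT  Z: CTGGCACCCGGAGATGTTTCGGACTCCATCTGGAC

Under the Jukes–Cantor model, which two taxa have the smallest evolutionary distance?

X–Y: 6/35 differ, p = 0.171, d = 0.195.
X–Z: 13/35 differ, p = 0.371, d = 0.513.
Y–Z: 14/35 differ, p = 0.400, d = 0.572.
The smallest distance is between X and Y.

X and Y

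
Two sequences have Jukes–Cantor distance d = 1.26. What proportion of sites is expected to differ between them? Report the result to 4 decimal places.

0.6102

p = (3/4)(1 − e^(−4d/3)) = 0.75 × (1 − e^(-1.68)) = 0.75 × (1 − 0.186374) = 0.610220.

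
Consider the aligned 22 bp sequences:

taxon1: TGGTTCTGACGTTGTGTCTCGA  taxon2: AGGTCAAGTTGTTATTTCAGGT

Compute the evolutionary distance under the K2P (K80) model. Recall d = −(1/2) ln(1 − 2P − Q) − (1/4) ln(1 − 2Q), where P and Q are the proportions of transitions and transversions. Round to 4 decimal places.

Of 22 sites, 3 differences are transitions and 8 are transversions, so P = 3/22 ≈ 0.136364 and Q = 8/22 ≈ 0.363636.
Under the Kimura two-parameter model, d = −½ ln(1 − 2P − Q) − ¼ ln(1 − 2Q).
1 − 2P − Q = 0.363636, giving −½ ln(0.363636) = 0.505801.
1 − 2Q = 0.272728, giving −¼ ln(0.272728) = 0.324820.
d = 0.505801 + 0.324820 = 0.830621.

0.8306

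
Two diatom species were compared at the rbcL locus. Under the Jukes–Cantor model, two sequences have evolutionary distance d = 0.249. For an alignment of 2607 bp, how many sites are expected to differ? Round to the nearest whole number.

552

Invert JC69: p = (3/4)(1 − e^(−4d/3)) = 0.75 × (1 − e^(-0.332)) = 0.75 × (1 − 0.717487) = 0.211885.
Expected differing sites = pL ≈ 0.211885 × 2607 = 552.384195 ≈ 552.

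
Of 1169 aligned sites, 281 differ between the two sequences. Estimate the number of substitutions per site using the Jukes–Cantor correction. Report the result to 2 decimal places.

p = 281/1169 ≈ 0.240376.
d = −(3/4) ln(1 − 4p/3) = −0.75 ln(1 − 0.320501) = −0.75 ln(0.679499)
  = −0.75 × (-0.386400) = 0.289800 substitutions/site.

0.29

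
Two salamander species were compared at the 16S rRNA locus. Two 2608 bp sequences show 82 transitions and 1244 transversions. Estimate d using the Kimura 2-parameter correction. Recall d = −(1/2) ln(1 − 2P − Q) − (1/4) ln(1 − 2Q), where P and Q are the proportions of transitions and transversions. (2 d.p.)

1.16

P = 82/2608 ≈ 0.031442 and Q = 1244/2608 ≈ 0.476994.
Under the Kimura two-parameter model, d = −½ ln(1 − 2P − Q) − ¼ ln(1 − 2Q).
1 − 2P − Q = 0.460122, giving −½ ln(0.460122) = 0.388132.
1 − 2Q = 0.046012, giving −¼ ln(0.046012) = 0.769713.
d = 0.388132 + 0.769713 = 1.157845.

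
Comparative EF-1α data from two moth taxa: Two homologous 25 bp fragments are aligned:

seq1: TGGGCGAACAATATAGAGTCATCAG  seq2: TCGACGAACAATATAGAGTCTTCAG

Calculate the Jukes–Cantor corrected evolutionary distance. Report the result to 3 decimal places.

The sequences differ at 3 of 25 sites (2, 4, 21), so p = 3/25 = 0.12.
d = −(3/4) ln(1 − 4p/3) = −0.75 ln(1 − 0.16) = −0.75 ln(0.84)
  = −0.75 × (-0.174353) = 0.130765 substitutions/site.

0.131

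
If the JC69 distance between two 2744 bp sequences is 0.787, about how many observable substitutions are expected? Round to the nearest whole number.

1337

Invert JC69: p = (3/4)(1 − e^(−4d/3)) = 0.75 × (1 − e^(-1.049333)) = 0.75 × (1 − 0.350171) = 0.487372.
Expected differing sites = pL ≈ 0.487372 × 2744 = 1337.348768 ≈ 1337.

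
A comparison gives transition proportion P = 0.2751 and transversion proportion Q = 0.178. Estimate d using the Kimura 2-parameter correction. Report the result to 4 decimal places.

Under the Kimura two-parameter model, d = −½ ln(1 − 2P − Q) − ¼ ln(1 − 2Q).
1 − 2P − Q = 0.2718, giving −½ ln(0.2718) = 0.651344.
1 − 2Q = 0.644, giving −¼ ln(0.644) = 0.110014.
d = 0.651344 + 0.110014 = 0.761358.

0.7614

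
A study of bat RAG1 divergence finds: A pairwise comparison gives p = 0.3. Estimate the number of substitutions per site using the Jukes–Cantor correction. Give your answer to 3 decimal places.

d = −(3/4) ln(1 − 4p/3) = −0.75 ln(1 − 0.4) = −0.75 ln(0.6)
  = −0.75 × (-0.510826) = 0.383120 substitutions/site.

0.383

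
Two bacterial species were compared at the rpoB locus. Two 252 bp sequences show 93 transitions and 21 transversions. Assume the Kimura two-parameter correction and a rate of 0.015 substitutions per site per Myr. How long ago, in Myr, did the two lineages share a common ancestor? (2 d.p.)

P = 93/252 ≈ 0.369048 and Q = 21/252 ≈ 0.083333.
Under the Kimura two-parameter model, d = −½ ln(1 − 2P − Q) − ¼ ln(1 − 2Q).
1 − 2P − Q = 0.178571, giving −½ ln(0.178571) = 0.861384.
1 − 2Q = 0.833334, giving −¼ ln(0.833334) = 0.045580.
d = 0.861384 + 0.045580 = 0.906964.
Under a molecular clock d = 2μt, so t = d/(2μ) = 0.906964 / (2 × 0.015) = 30.23 Myr.

30.23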